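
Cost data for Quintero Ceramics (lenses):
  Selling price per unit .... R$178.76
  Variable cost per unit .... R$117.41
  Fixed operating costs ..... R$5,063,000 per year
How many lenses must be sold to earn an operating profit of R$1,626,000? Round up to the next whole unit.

109,031 lenses

Unit CM = price − variable cost = R$178.76 − R$117.41 = R$61.35.
Need Q such that Q × R$61.35 − R$5,063,000 = R$1,626,000, i.e. Q = R$6,689,000 / R$61.35 = 109,030.15 → 109,031.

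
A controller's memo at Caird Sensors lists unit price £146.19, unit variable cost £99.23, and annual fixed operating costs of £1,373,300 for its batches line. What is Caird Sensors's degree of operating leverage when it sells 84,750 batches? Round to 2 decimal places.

1.53

Contribution at this volume is 84,750 × £46.96 = £3,979,860.00.
Operating income = contribution − fixed costs = £3,979,860.00 − £1,373,300 = £2,606,560.00.
DOL = contribution ÷ EBIT = £3,979,860.00 ÷ £2,606,560.00 = 1.5269.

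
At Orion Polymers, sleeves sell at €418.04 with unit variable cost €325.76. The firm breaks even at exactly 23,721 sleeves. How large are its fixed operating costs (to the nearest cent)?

€2,188,973.88

Each unit contributes €418.04 − €325.76 = €92.28.
Fixed costs = break-even units × CM = 23,721 × €92.28 = €2,188,973.88.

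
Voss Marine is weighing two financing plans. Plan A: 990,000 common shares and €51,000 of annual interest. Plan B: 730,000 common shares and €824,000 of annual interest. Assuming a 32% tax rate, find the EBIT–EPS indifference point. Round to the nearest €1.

€2,994,346

Set EPS_A = EPS_B: (EBIT − €51,000)(1 − 0.32) ÷ 990,000 = (EBIT − €824,000)(1 − 0.32) ÷ 730,000.
The (1 − t) factor cancels: (EBIT − 51,000) × 730,000 = (EBIT − 824,000) × 990,000.
Solving, EBIT = (824,000·990,000 − 51,000·730,000) / (990,000 − 730,000) = 778,530,000,000 / 260,000 = 2,994,346.15.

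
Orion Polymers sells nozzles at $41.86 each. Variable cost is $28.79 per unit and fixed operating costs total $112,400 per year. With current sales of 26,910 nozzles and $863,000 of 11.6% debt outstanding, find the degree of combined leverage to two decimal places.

2.53

Contribution at this volume is 26,910 × $13.07 = $351,713.70.
EBIT = $351,713.70 − $112,400 = $239,313.70. Interest = $100,108.00.
DOL = $351,713.70 ÷ $239,313.70 = 1.4697; DFL = $239,313.70 ÷ $139,205.70 = 1.7191.
DCL = DOL × DFL = 1.4697 × 1.7191 = 2.5266.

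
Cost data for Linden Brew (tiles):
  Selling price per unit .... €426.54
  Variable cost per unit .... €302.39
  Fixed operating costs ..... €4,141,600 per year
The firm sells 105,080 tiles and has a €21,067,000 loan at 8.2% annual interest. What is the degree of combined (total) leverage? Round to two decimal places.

Total contribution margin = 105,080 × €124.15 = €13,045,682.00.
EBIT = €13,045,682.00 − €4,141,600 = €8,904,082.00. Interest = €1,727,494.00.
DOL = €13,045,682.00 ÷ €8,904,082.00 = 1.4651; DFL = €8,904,082.00 ÷ €7,176,588.00 = 1.2407.
Combined leverage = 1.4651 × 1.2407 = 1.8177.

1.82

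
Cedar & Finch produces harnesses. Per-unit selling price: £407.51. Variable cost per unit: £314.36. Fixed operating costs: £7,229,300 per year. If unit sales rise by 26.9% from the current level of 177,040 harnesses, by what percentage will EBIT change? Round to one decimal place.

+47.9%

At 177,040 units, contribution = 177,040 × £93.15 = £16,491,276.00.
EBIT = £16,491,276.00 − £7,229,300 = £9,261,976.00.
Degree of operating leverage = £16,491,276.00 / £9,261,976.00 = 1.7805.
So EBIT moves 1.7805 × (+26.9%) = +47.9%.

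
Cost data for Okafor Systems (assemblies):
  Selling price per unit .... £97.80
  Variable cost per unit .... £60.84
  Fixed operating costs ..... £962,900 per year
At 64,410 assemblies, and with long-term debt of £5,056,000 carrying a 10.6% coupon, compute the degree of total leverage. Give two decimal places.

At 64,410 units, contribution = 64,410 × £36.96 = £2,380,593.60.
Subtracting fixed costs: EBIT = £2,380,593.60 − £962,900 = £1,417,693.60. Interest = £535,936.00.
DOL = £2,380,593.60 ÷ £1,417,693.60 = 1.6792; DFL = £1,417,693.60 ÷ £881,757.60 = 1.6078.
Combined leverage = 1.6792 × 1.6078 = 2.6998.

2.70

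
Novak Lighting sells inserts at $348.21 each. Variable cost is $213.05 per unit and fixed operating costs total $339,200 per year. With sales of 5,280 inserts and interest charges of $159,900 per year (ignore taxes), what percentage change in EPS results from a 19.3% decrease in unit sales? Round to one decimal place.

-64.2%

At 5,280 units, contribution = 5,280 × $135.16 = $713,644.80.
EBIT = $713,644.80 − $339,200 = $374,444.80.
Interest = $159,900.00, so EBIT − I = $214,544.80.
DCL = total CM / (EBIT − I) = $713,644.80 / $214,544.80 = 3.3263.
%ΔEPS = DCL × %ΔSales = 3.3263 × -19.3% = -64.2%.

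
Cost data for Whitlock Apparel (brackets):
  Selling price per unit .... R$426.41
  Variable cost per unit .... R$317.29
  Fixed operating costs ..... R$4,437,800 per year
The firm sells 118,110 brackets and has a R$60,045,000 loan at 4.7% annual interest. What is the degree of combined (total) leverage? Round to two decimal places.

2.29

Total contribution margin = 118,110 × R$109.12 = R$12,888,163.20.
EBIT = R$12,888,163.20 − R$4,437,800 = R$8,450,363.20. Interest = R$2,822,115.00.
DOL = R$12,888,163.20 ÷ R$8,450,363.20 = 1.5252; DFL = R$8,450,363.20 ÷ R$5,628,248.20 = 1.5014.
DCL = DOL × DFL = 1.5252 × 1.5014 = 2.2899.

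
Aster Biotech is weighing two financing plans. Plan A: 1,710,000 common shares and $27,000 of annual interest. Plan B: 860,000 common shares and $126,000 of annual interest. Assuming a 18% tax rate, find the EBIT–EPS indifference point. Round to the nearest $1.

$226,165

At indifference, (EBIT − 27,000)(1 − t)/1,710,000 = (EBIT − 126,000)(1 − t)/860,000.
The (1 − t) factor cancels: (EBIT − 27,000) × 860,000 = (EBIT − 126,000) × 1,710,000.
EBIT × (1,710,000 − 860,000) = 126,000 × 1,710,000 − 27,000 × 860,000 = 192,240,000,000, so EBIT = 192,240,000,000 ÷ 850,000 = 226,164.71.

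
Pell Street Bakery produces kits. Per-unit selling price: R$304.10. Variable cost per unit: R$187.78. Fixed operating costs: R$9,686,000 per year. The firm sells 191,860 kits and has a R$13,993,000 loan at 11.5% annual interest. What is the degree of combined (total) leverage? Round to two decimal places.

Total contribution margin = 191,860 × R$116.32 = R$22,317,155.20.
Operating income = contribution − fixed costs = R$22,317,155.20 − R$9,686,000 = R$12,631,155.20. Interest = R$1,609,195.00, so EBIT − I = R$11,021,960.20.
Degree of total leverage = total CM / (EBIT − interest) = R$22,317,155.20 / R$11,021,960.20 = 2.0248.

2.02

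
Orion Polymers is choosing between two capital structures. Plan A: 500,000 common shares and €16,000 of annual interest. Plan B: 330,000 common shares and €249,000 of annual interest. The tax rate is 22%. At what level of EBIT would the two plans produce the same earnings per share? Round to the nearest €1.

At indifference, (EBIT − 16,000)(1 − t)/500,000 = (EBIT − 249,000)(1 − t)/330,000.
Cancelling (1 − t) and cross-multiplying: 330,000·(EBIT − 16,000) = 500,000·(EBIT − 249,000).
Solving, EBIT = (249,000·500,000 − 16,000·330,000) / (500,000 − 330,000) = 119,220,000,000 / 170,000 = 701,294.12.

€701,294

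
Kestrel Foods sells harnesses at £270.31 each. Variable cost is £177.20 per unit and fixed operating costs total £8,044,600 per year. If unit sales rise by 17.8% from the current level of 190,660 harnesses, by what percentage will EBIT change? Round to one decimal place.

+32.6%

At 190,660 units, contribution = 190,660 × £93.11 = £17,752,352.60.
Subtracting fixed costs: EBIT = £17,752,352.60 − £8,044,600 = £9,707,752.60.
Degree of operating leverage = £17,752,352.60 / £9,707,752.60 = 1.8287.
%ΔEBIT = DOL × %ΔSales = 1.8287 × +17.8% = +32.6%.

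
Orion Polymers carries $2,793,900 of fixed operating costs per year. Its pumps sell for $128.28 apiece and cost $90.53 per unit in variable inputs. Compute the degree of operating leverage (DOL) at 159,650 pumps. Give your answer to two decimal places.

1.86

At 159,650 units, contribution = 159,650 × $37.75 = $6,026,787.50.
Subtracting fixed costs: EBIT = $6,026,787.50 − $2,793,900 = $3,232,887.50.
Degree of operating leverage = $6,026,787.50 / $3,232,887.50 = 1.8642.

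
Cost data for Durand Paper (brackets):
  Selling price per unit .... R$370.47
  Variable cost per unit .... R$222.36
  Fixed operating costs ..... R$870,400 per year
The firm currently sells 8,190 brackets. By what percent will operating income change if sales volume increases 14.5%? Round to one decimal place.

At 8,190 units, contribution = 8,190 × R$148.11 = R$1,213,020.90.
EBIT = R$1,213,020.90 − R$870,400 = R$342,620.90.
Degree of operating leverage = R$1,213,020.90 / R$342,620.90 = 3.5404.
So EBIT moves 3.5404 × (+14.5%) = +51.3%.

+51.3%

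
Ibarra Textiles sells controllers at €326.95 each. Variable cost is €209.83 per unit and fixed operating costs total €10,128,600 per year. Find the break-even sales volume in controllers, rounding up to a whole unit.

86,481 controllers

Unit CM = price − variable cost = €326.95 − €209.83 = €117.12.
Units to break even: €10,128,600 ÷ €117.12 = 86,480.53, rounded up to 86,481.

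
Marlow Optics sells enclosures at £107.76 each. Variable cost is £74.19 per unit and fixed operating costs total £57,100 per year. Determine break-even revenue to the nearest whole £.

Contribution margin per unit = £107.76 − £74.19 = £33.57, a CM ratio of £33.57 ÷ £107.76 = 0.3115.
Break-even revenue = fixed costs × price ÷ CM = £57,100 × £107.76 ÷ £33.57 = £183,292.

£183,292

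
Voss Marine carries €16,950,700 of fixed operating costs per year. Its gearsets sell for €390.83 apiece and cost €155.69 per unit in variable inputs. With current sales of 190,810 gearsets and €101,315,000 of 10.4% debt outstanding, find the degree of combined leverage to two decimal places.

Contribution at this volume is 190,810 × €235.14 = €44,867,063.40.
Subtracting fixed costs: EBIT = €44,867,063.40 − €16,950,700 = €27,916,363.40. Interest = €10,536,760.00, so EBIT − I = €17,379,603.40.
Degree of total leverage = total CM / (EBIT − interest) = €44,867,063.40 / €17,379,603.40 = 2.5816.

2.58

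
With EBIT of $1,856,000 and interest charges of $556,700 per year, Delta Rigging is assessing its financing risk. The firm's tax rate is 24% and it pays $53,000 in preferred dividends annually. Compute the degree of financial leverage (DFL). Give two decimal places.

Annual interest charges come to $556,700.00.
Pre-tax preferred-dividend burden = $53,000 ÷ (1 − 0.24) = $69,736.84.
DFL = EBIT ÷ [EBIT − I − D_p/(1−t)] = $1,856,000 ÷ [$1,856,000 − $556,700.00 − $69,736.84] = $1,856,000 ÷ $1,229,563.16 = 1.5095.

1.51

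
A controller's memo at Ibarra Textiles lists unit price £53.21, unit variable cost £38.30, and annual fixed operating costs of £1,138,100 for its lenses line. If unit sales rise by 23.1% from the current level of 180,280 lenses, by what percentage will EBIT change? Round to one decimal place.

At 180,280 units, contribution = 180,280 × £14.91 = £2,687,974.80.
Subtracting fixed costs: EBIT = £2,687,974.80 − £1,138,100 = £1,549,874.80.
Degree of operating leverage = £2,687,974.80 / £1,549,874.80 = 1.7343.
Operating income changes by 1.7343 × +23.1% = +40.1%.

+40.1%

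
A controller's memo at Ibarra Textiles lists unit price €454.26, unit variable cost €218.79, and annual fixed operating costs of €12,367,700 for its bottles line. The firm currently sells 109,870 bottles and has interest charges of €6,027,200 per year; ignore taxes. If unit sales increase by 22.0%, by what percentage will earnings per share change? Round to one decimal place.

Contribution at this volume is 109,870 × €235.47 = €25,871,088.90.
Operating income = contribution − fixed costs = €25,871,088.90 − €12,367,700 = €13,503,388.90.
Interest = €6,027,200.00, so EBIT − I = €7,476,188.90.
DCL = total CM / (EBIT − I) = €25,871,088.90 / €7,476,188.90 = 3.4605.
EPS therefore changes by 3.4605 × (+22.0%) = +76.1%.

+76.1%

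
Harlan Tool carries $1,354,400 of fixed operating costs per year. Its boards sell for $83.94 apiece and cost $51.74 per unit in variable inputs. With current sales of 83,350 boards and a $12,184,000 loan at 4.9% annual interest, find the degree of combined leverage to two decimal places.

3.66

At 83,350 units, contribution = 83,350 × $32.20 = $2,683,870.00.
Subtracting fixed costs: EBIT = $2,683,870.00 − $1,354,400 = $1,329,470.00. Interest = $597,016.00, so EBIT − I = $732,454.00.
Degree of total leverage = total CM / (EBIT − interest) = $2,683,870.00 / $732,454.00 = 3.6642.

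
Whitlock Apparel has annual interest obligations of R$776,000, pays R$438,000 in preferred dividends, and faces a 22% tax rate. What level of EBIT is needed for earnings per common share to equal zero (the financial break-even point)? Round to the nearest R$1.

Grossing the preferred dividend up to pre-tax terms: R$438,000 / (1 − 0.22) = R$561,538.46.
Financial break-even EBIT = interest + D_p ÷ (1 − t) = R$776,000 + R$561,538.46 = R$1,337,538.46.

R$1,337,538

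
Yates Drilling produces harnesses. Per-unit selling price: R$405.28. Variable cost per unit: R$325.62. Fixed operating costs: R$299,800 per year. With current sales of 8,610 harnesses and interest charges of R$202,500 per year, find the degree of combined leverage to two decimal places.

Total contribution margin = 8,610 × R$79.66 = R$685,872.60.
EBIT = R$685,872.60 − R$299,800 = R$386,072.60. Interest = R$202,500.00.
DOL = R$685,872.60 ÷ R$386,072.60 = 1.7765; DFL = R$386,072.60 ÷ R$183,572.60 = 2.1031.
Combined leverage = 1.7765 × 2.1031 = 3.7362.

3.74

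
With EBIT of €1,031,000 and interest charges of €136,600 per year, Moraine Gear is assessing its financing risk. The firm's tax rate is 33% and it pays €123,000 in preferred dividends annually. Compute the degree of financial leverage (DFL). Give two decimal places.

1.45

Annual interest charges come to €136,600.00.
Preferred dividends grossed up pre-tax: €123,000 / (1 − 0.33) = €183,582.09.
DFL = EBIT ÷ [EBIT − I − D_p/(1−t)] = €1,031,000 ÷ [€1,031,000 − €136,600.00 − €183,582.09] = €1,031,000 ÷ €710,817.91 = 1.4504.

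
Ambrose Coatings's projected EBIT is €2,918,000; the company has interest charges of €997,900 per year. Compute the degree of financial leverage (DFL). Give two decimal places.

Annual interest charges come to €997,900.00.
DFL = EBIT ÷ (EBIT − I) = €2,918,000 ÷ (€2,918,000 − €997,900.00) = €2,918,000 ÷ €1,920,100.00 = 1.5197.

1.52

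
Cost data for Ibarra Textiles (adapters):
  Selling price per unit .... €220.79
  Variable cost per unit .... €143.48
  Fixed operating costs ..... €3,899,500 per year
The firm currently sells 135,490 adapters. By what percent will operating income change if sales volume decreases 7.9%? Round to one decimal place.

-12.6%

Total contribution margin = 135,490 × €77.31 = €10,474,731.90.
Operating income = contribution − fixed costs = €10,474,731.90 − €3,899,500 = €6,575,231.90.
So DOL = total CM / EBIT = €10,474,731.90 / €6,575,231.90 = 1.5931.
Operating income changes by 1.5931 × -7.9% = -12.6%.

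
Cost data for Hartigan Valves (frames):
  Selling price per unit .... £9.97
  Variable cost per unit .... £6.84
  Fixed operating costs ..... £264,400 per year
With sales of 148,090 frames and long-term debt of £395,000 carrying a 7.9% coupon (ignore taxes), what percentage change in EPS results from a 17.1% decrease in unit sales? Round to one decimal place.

Contribution at this volume is 148,090 × £3.13 = £463,521.70.
Operating income = contribution − fixed costs = £463,521.70 − £264,400 = £199,121.70.
Interest = £31,205.00, so EBIT − I = £167,916.70.
Degree of combined leverage = contribution ÷ (EBIT − I) = £463,521.70 ÷ £167,916.70 = 2.7604.
%ΔEPS = DCL × %ΔSales = 2.7604 × -17.1% = -47.2%.

-47.2%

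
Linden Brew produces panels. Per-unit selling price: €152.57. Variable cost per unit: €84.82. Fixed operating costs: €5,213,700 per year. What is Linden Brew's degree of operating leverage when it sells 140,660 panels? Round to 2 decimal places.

At 140,660 units, contribution = 140,660 × €67.75 = €9,529,715.00.
Subtracting fixed costs: EBIT = €9,529,715.00 − €5,213,700 = €4,316,015.00.
So DOL = total CM / EBIT = €9,529,715.00 / €4,316,015.00 = 2.2080.

2.21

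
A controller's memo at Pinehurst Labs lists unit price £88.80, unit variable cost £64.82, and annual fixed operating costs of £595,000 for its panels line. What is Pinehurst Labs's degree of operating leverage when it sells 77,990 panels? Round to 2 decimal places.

1.47

Contribution at this volume is 77,990 × £23.98 = £1,870,200.20.
Subtracting fixed costs: EBIT = £1,870,200.20 − £595,000 = £1,275,200.20.
So DOL = total CM / EBIT = £1,870,200.20 / £1,275,200.20 = 1.4666.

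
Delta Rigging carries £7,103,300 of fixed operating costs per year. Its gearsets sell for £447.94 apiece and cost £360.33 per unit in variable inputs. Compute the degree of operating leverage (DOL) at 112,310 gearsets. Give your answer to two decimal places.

3.60

Contribution at this volume is 112,310 × £87.61 = £9,839,479.10.
Operating income = contribution − fixed costs = £9,839,479.10 − £7,103,300 = £2,736,179.10.
Degree of operating leverage = £9,839,479.10 / £2,736,179.10 = 3.5961.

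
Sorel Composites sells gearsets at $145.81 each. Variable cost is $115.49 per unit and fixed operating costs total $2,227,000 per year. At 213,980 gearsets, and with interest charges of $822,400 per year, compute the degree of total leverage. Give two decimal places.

At 213,980 units, contribution = 213,980 × $30.32 = $6,487,873.60.
Operating income = contribution − fixed costs = $6,487,873.60 − $2,227,000 = $4,260,873.60. Interest = $822,400.00, so EBIT − I = $3,438,473.60.
Degree of total leverage = total CM / (EBIT − interest) = $6,487,873.60 / $3,438,473.60 = 1.8868.

1.89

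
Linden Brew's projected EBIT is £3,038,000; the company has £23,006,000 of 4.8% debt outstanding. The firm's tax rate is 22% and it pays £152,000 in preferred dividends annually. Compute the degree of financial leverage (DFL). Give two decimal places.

1.75

Annual interest charges come to £1,104,288.00.
Preferred dividends grossed up pre-tax: £152,000 / (1 − 0.22) = £194,871.79.
DFL = EBIT ÷ [EBIT − I − D_p/(1−t)] = £3,038,000 ÷ [£3,038,000 − £1,104,288.00 − £194,871.79] = £3,038,000 ÷ £1,738,840.21 = 1.7471.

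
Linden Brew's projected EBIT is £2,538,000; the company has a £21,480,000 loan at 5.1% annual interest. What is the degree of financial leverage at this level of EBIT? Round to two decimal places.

Interest = £1,095,480.00.
DFL = EBIT ÷ (EBIT − I) = £2,538,000 ÷ (£2,538,000 − £1,095,480.00) = £2,538,000 ÷ £1,442,520.00 = 1.7594.

1.76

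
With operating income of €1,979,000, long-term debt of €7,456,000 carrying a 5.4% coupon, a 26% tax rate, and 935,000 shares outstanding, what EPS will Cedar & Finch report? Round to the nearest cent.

€1.25

Interest = €402,624.00, so EBT = €1,979,000 − €402,624.00 = €1,576,376.00.
After tax at 26%: net income = €1,576,376.00 × 0.74 = €1,166,518.24.
EPS = €1,166,518.24 ÷ 935,000 = €1.25.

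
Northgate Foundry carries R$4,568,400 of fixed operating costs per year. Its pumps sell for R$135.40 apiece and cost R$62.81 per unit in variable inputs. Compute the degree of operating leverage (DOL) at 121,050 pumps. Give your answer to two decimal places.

At 121,050 units, contribution = 121,050 × R$72.59 = R$8,787,019.50.
EBIT = R$8,787,019.50 − R$4,568,400 = R$4,218,619.50.
Degree of operating leverage = R$8,787,019.50 / R$4,218,619.50 = 2.0829.

2.08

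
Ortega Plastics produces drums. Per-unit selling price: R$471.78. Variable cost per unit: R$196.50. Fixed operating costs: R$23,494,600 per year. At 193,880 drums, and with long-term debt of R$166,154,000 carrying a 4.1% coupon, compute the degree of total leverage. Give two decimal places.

Contribution at this volume is 193,880 × R$275.28 = R$53,371,286.40.
Operating income = contribution − fixed costs = R$53,371,286.40 − R$23,494,600 = R$29,876,686.40. Interest = R$6,812,314.00.
DOL = R$53,371,286.40 ÷ R$29,876,686.40 = 1.7864; DFL = R$29,876,686.40 ÷ R$23,064,372.40 = 1.2954.
Combined leverage = 1.7864 × 1.2954 = 2.3141.

2.31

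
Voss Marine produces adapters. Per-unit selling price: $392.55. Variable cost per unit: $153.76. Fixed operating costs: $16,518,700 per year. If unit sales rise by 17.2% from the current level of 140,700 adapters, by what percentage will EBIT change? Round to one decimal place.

Contribution at this volume is 140,700 × $238.79 = $33,597,753.00.
EBIT = $33,597,753.00 − $16,518,700 = $17,079,053.00.
So DOL = total CM / EBIT = $33,597,753.00 / $17,079,053.00 = 1.9672.
%ΔEBIT = DOL × %ΔSales = 1.9672 × +17.2% = +33.8%.

+33.8%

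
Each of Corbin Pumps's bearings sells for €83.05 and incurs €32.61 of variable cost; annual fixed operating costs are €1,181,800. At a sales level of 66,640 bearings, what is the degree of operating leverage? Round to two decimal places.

At 66,640 units, contribution = 66,640 × €50.44 = €3,361,321.60.
EBIT = €3,361,321.60 − €1,181,800 = €2,179,521.60.
So DOL = total CM / EBIT = €3,361,321.60 / €2,179,521.60 = 1.5422.

1.54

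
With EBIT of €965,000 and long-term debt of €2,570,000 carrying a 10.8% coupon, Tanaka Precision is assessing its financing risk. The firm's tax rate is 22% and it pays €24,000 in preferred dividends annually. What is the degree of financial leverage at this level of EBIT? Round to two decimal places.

Interest = €277,560.00.
Pre-tax preferred-dividend burden = €24,000 ÷ (1 − 0.22) = €30,769.23.
DFL = EBIT ÷ [EBIT − I − D_p/(1−t)] = €965,000 ÷ [€965,000 − €277,560.00 − €30,769.23] = €965,000 ÷ €656,670.77 = 1.4695.

1.47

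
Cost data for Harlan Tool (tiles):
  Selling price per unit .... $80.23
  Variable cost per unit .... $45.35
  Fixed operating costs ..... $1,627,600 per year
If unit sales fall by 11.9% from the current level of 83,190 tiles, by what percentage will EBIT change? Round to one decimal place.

Total contribution margin = 83,190 × $34.88 = $2,901,667.20.
EBIT = $2,901,667.20 − $1,627,600 = $1,274,067.20.
So DOL = total CM / EBIT = $2,901,667.20 / $1,274,067.20 = 2.2775.
Operating income changes by 2.2775 × -11.9% = -27.1%.

-27.1%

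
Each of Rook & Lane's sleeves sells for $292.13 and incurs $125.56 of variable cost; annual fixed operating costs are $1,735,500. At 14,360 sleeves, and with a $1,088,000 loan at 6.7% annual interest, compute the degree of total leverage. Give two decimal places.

At 14,360 units, contribution = 14,360 × $166.57 = $2,391,945.20.
Operating income = contribution − fixed costs = $2,391,945.20 − $1,735,500 = $656,445.20. Interest = $72,896.00.
DOL = $2,391,945.20 ÷ $656,445.20 = 3.6438; DFL = $656,445.20 ÷ $583,549.20 = 1.1249.
DCL = DOL × DFL = 3.6438 × 1.1249 = 4.0989.

4.10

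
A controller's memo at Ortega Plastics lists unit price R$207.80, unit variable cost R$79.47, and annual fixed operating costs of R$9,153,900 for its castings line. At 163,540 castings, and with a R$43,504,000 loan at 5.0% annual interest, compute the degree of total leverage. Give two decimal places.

2.17

Total contribution margin = 163,540 × R$128.33 = R$20,987,088.20.
EBIT = R$20,987,088.20 − R$9,153,900 = R$11,833,188.20. Interest = R$2,175,200.00, so EBIT − I = R$9,657,988.20.
Degree of total leverage = total CM / (EBIT − interest) = R$20,987,088.20 / R$9,657,988.20 = 2.1730.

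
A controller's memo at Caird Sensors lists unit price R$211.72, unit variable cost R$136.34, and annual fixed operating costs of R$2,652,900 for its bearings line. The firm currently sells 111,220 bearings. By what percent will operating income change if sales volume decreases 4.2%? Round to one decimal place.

-6.1%

Total contribution margin = 111,220 × R$75.38 = R$8,383,763.60.
EBIT = R$8,383,763.60 − R$2,652,900 = R$5,730,863.60.
So DOL = total CM / EBIT = R$8,383,763.60 / R$5,730,863.60 = 1.4629.
%ΔEBIT = DOL × %ΔSales = 1.4629 × -4.2% = -6.1%.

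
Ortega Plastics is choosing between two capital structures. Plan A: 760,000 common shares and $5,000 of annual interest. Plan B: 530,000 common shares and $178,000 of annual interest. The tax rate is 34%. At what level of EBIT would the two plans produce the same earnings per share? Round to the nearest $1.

At indifference, (EBIT − 5,000)(1 − t)/760,000 = (EBIT − 178,000)(1 − t)/530,000.
Cancelling (1 − t) and cross-multiplying: 530,000·(EBIT − 5,000) = 760,000·(EBIT − 178,000).
Solving, EBIT = (178,000·760,000 − 5,000·530,000) / (760,000 − 530,000) = 132,630,000,000 / 230,000 = 576,652.17.

$576,652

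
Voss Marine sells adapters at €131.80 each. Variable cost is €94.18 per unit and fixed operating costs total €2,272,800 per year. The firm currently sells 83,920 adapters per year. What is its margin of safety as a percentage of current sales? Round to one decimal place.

28.0%

Unit CM = price − variable cost = €131.80 − €94.18 = €37.62. Break-even units = €2,272,800 ÷ €37.62 = 60,414.67; break-even revenue = 60,414.67 × €131.80 = €7,962,653.91.
Actual sales revenue = 83,920 × €131.80 = €11,060,656.00.
Margin of safety = (€11,060,656.00 − €7,962,653.91) ÷ €11,060,656.00 = 28.0%.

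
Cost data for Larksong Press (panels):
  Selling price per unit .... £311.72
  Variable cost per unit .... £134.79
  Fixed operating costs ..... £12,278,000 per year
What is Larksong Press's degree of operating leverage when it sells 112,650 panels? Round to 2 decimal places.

2.60

Total contribution margin = 112,650 × £176.93 = £19,931,164.50.
Subtracting fixed costs: EBIT = £19,931,164.50 − £12,278,000 = £7,653,164.50.
So DOL = total CM / EBIT = £19,931,164.50 / £7,653,164.50 = 2.6043.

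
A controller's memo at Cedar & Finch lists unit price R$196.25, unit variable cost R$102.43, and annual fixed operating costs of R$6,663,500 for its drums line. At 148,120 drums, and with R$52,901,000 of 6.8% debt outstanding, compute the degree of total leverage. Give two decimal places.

3.82

Contribution at this volume is 148,120 × R$93.82 = R$13,896,618.40.
Subtracting fixed costs: EBIT = R$13,896,618.40 − R$6,663,500 = R$7,233,118.40. Interest = R$3,597,268.00, so EBIT − I = R$3,635,850.40.
Degree of total leverage = total CM / (EBIT − interest) = R$13,896,618.40 / R$3,635,850.40 = 3.8221.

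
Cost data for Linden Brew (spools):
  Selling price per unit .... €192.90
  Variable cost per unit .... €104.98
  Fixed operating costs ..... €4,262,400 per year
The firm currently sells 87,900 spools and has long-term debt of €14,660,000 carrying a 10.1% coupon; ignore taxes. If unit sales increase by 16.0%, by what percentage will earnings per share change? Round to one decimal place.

Total contribution margin = 87,900 × €87.92 = €7,728,168.00.
EBIT = €7,728,168.00 − €4,262,400 = €3,465,768.00.
After interest of €1,480,660.00, pre-tax earnings = €1,985,108.00.
Degree of combined leverage = contribution ÷ (EBIT − I) = €7,728,168.00 ÷ €1,985,108.00 = 3.8931.
%ΔEPS = DCL × %ΔSales = 3.8931 × +16.0% = +62.3%.

+62.3%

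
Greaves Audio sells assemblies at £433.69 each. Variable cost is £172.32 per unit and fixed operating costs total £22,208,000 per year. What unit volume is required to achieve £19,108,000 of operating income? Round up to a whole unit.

Unit CM = price − variable cost = £433.69 − £172.32 = £261.37.
Need Q such that Q × £261.37 − £22,208,000 = £19,108,000, i.e. Q = £41,316,000 / £261.37 = 158,074.76 → 158,075.

158,075 assemblies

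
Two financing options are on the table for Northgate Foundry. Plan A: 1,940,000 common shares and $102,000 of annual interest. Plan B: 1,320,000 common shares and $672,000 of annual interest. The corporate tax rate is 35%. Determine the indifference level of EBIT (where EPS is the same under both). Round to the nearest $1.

At indifference, (EBIT − 102,000)(1 − t)/1,940,000 = (EBIT − 672,000)(1 − t)/1,320,000.
Cancelling (1 − t) and cross-multiplying: 1,320,000·(EBIT − 102,000) = 1,940,000·(EBIT − 672,000).
Solving, EBIT = (672,000·1,940,000 − 102,000·1,320,000) / (1,940,000 − 1,320,000) = 1,169,040,000,000 / 620,000 = 1,885,548.39.

$1,885,548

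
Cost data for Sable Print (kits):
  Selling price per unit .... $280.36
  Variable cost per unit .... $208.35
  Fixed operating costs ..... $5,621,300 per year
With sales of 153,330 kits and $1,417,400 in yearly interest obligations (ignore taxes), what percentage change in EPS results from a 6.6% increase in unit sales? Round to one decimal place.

+18.2%

Contribution at this volume is 153,330 × $72.01 = $11,041,293.30.
EBIT = $11,041,293.30 − $5,621,300 = $5,419,993.30.
Interest = $1,417,400.00, so EBIT − I = $4,002,593.30.
Degree of combined leverage = contribution ÷ (EBIT − I) = $11,041,293.30 ÷ $4,002,593.30 = 2.7585.
%ΔEPS = DCL × %ΔSales = 2.7585 × +6.6% = +18.2%.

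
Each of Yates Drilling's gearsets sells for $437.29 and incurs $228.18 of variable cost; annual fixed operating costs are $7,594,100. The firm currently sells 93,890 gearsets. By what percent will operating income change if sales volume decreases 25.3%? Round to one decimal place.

Total contribution margin = 93,890 × $209.11 = $19,633,337.90.
Subtracting fixed costs: EBIT = $19,633,337.90 − $7,594,100 = $12,039,237.90.
Degree of operating leverage = $19,633,337.90 / $12,039,237.90 = 1.6308.
%ΔEBIT = DOL × %ΔSales = 1.6308 × -25.3% = -41.3%.

-41.3%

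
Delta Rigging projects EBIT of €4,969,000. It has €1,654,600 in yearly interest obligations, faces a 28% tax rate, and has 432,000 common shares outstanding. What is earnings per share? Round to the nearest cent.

€5.52

Pre-tax income = €4,969,000 − €1,654,600.00 = €3,314,400.00.
Net income = €3,314,400.00 × (1 − 0.28) = €2,386,368.00.
EPS = €2,386,368.00 ÷ 432,000 = €5.52.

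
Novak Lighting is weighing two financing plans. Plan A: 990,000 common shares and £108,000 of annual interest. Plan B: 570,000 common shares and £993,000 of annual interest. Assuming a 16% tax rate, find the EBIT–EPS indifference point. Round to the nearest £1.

Set EPS_A = EPS_B: (EBIT − £108,000)(1 − 0.16) ÷ 990,000 = (EBIT − £993,000)(1 − 0.16) ÷ 570,000.
The (1 − t) factor cancels: (EBIT − 108,000) × 570,000 = (EBIT − 993,000) × 990,000.
Solving, EBIT = (993,000·990,000 − 108,000·570,000) / (990,000 − 570,000) = 921,510,000,000 / 420,000 = 2,194,071.43.

£2,194,071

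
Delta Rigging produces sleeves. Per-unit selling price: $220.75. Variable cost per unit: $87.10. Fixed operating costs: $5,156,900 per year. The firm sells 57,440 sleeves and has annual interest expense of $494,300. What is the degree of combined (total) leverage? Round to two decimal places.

Total contribution margin = 57,440 × $133.65 = $7,676,856.00.
Operating income = contribution − fixed costs = $7,676,856.00 − $5,156,900 = $2,519,956.00. Interest = $494,300.00.
DOL = $7,676,856.00 ÷ $2,519,956.00 = 3.0464; DFL = $2,519,956.00 ÷ $2,025,656.00 = 1.2440.
Combined leverage = 3.0464 × 1.2440 = 3.7897.

3.79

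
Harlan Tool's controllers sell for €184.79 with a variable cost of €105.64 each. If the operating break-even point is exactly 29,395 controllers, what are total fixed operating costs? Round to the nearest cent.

Contribution margin per unit = €184.79 − €105.64 = €79.15.
Fixed costs = break-even units × CM = 29,395 × €79.15 = €2,326,614.25.

€2,326,614.25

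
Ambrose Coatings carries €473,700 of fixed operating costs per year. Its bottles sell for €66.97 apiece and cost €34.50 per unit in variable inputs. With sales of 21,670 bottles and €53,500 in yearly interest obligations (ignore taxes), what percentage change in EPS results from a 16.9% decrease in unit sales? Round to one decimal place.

Total contribution margin = 21,670 × €32.47 = €703,624.90.
Subtracting fixed costs: EBIT = €703,624.90 − €473,700 = €229,924.90.
Interest = €53,500.00, so EBIT − I = €176,424.90.
Degree of combined leverage = contribution ÷ (EBIT − I) = €703,624.90 ÷ €176,424.90 = 3.9882.
%ΔEPS = DCL × %ΔSales = 3.9882 × -16.9% = -67.4%.

-67.4%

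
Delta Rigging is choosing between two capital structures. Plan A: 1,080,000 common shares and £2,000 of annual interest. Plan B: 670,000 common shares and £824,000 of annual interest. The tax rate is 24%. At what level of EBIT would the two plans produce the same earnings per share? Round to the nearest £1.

£2,167,268

At indifference, (EBIT − 2,000)(1 − t)/1,080,000 = (EBIT − 824,000)(1 − t)/670,000.
Cancelling (1 − t) and cross-multiplying: 670,000·(EBIT − 2,000) = 1,080,000·(EBIT − 824,000).
Solving, EBIT = (824,000·1,080,000 − 2,000·670,000) / (1,080,000 − 670,000) = 888,580,000,000 / 410,000 = 2,167,268.29.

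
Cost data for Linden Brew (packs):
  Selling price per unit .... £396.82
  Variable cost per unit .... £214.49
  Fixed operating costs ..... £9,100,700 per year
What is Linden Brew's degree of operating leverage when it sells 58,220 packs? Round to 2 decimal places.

At 58,220 units, contribution = 58,220 × £182.33 = £10,615,252.60.
Subtracting fixed costs: EBIT = £10,615,252.60 − £9,100,700 = £1,514,552.60.
Degree of operating leverage = £10,615,252.60 / £1,514,552.60 = 7.0088.

7.01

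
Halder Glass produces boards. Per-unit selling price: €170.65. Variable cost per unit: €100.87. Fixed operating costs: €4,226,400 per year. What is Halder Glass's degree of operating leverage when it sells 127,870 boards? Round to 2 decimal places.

1.90

Contribution at this volume is 127,870 × €69.78 = €8,922,768.60.
EBIT = €8,922,768.60 − €4,226,400 = €4,696,368.60.
Degree of operating leverage = €8,922,768.60 / €4,696,368.60 = 1.8999.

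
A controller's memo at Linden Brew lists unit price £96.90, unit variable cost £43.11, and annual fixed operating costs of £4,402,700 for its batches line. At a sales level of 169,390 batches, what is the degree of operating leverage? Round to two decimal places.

1.93

At 169,390 units, contribution = 169,390 × £53.79 = £9,111,488.10.
EBIT = £9,111,488.10 − £4,402,700 = £4,708,788.10.
Degree of operating leverage = £9,111,488.10 / £4,708,788.10 = 1.9350.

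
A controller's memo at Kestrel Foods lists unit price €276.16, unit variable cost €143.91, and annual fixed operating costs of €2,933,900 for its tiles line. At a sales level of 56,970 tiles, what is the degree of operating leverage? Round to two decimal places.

1.64

Total contribution margin = 56,970 × €132.25 = €7,534,282.50.
Subtracting fixed costs: EBIT = €7,534,282.50 − €2,933,900 = €4,600,382.50.
So DOL = total CM / EBIT = €7,534,282.50 / €4,600,382.50 = 1.6378.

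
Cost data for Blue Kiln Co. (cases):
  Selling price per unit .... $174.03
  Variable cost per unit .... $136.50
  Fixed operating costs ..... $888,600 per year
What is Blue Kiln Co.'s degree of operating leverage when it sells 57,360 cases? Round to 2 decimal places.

1.70

Contribution at this volume is 57,360 × $37.53 = $2,152,720.80.
EBIT = $2,152,720.80 − $888,600 = $1,264,120.80.
So DOL = total CM / EBIT = $2,152,720.80 / $1,264,120.80 = 1.7029.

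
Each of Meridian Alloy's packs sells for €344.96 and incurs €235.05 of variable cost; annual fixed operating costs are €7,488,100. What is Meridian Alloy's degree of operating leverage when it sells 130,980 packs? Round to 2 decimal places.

2.08

Contribution at this volume is 130,980 × €109.91 = €14,396,011.80.
Operating income = contribution − fixed costs = €14,396,011.80 − €7,488,100 = €6,907,911.80.
DOL = contribution ÷ EBIT = €14,396,011.80 ÷ €6,907,911.80 = 2.0840.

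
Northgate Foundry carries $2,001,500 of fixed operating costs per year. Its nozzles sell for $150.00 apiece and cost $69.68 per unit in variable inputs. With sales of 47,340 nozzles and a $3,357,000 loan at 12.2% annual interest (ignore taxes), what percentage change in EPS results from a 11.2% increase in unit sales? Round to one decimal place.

+30.6%

Contribution at this volume is 47,340 × $80.32 = $3,802,348.80.
Operating income = contribution − fixed costs = $3,802,348.80 − $2,001,500 = $1,800,848.80.
After interest of $409,554.00, pre-tax earnings = $1,391,294.80.
DCL = total CM / (EBIT − I) = $3,802,348.80 / $1,391,294.80 = 2.7330.
%ΔEPS = DCL × %ΔSales = 2.7330 × +11.2% = +30.6%.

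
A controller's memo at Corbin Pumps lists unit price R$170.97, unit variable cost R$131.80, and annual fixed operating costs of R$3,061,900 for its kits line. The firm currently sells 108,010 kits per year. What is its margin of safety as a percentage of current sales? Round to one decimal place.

Unit CM = price − variable cost = R$170.97 − R$131.80 = R$39.17. Break-even units = R$3,061,900 ÷ R$39.17 = 78,169.52; break-even revenue = 78,169.52 × R$170.97 = R$13,364,642.40.
Current sales = 108,010 × R$170.97 = R$18,466,469.70.
Margin of safety = (R$18,466,469.70 − R$13,364,642.40) ÷ R$18,466,469.70 = 27.6%.

27.6%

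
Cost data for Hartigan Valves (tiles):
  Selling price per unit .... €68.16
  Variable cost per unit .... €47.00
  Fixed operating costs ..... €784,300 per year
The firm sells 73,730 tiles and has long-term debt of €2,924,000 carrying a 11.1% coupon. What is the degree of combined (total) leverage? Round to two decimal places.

3.46

Total contribution margin = 73,730 × €21.16 = €1,560,126.80.
Operating income = contribution − fixed costs = €1,560,126.80 − €784,300 = €775,826.80. Interest = €324,564.00, so EBIT − I = €451,262.80.
Degree of total leverage = total CM / (EBIT − interest) = €1,560,126.80 / €451,262.80 = 3.4572.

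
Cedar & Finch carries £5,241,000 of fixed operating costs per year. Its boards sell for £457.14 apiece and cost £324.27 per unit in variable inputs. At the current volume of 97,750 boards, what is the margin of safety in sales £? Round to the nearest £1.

£26,653,744

Each unit contributes £457.14 − £324.27 = £132.87. Break-even units = £5,241,000 ÷ £132.87 = 39,444.57; break-even revenue = 39,444.57 × £457.14 = £18,031,690.68.
Current sales = 97,750 × £457.14 = £44,685,435.00.
Margin of safety = £44,685,435.00 − £18,031,690.68 = £26,653,744.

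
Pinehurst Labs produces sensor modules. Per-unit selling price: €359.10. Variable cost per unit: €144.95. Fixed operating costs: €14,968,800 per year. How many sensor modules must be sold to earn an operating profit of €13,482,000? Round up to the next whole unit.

132,855 sensor modules

Contribution margin per unit = €359.10 − €144.95 = €214.15.
Required volume = (fixed costs + target profit) ÷ CM = (€14,968,800 + €13,482,000) ÷ €214.15 = 132,854.54, so 132,855 sensor modules.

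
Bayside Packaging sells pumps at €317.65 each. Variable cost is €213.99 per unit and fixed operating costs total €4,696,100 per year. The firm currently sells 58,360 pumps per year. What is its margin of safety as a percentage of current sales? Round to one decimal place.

22.4%

Unit CM = price − variable cost = €317.65 − €213.99 = €103.66. Break-even units = €4,696,100 ÷ €103.66 = 45,302.91; break-even revenue = 45,302.91 × €317.65 = €14,390,470.43.
Current sales = 58,360 × €317.65 = €18,538,054.00.
Margin of safety = (€18,538,054.00 − €14,390,470.43) ÷ €18,538,054.00 = 22.4%.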